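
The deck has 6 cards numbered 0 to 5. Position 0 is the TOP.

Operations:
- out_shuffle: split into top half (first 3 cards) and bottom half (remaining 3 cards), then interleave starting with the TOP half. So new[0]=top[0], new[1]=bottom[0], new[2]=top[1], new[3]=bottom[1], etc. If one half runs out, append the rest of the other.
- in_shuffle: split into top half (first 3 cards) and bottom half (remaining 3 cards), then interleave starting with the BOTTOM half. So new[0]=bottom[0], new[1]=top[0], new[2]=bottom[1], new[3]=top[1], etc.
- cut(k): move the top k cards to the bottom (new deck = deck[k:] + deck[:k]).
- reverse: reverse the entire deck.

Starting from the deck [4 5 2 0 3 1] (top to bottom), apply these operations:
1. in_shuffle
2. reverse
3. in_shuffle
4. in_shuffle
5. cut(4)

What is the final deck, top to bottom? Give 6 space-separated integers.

After op 1 (in_shuffle): [0 4 3 5 1 2]
After op 2 (reverse): [2 1 5 3 4 0]
After op 3 (in_shuffle): [3 2 4 1 0 5]
After op 4 (in_shuffle): [1 3 0 2 5 4]
After op 5 (cut(4)): [5 4 1 3 0 2]

Answer: 5 4 1 3 0 2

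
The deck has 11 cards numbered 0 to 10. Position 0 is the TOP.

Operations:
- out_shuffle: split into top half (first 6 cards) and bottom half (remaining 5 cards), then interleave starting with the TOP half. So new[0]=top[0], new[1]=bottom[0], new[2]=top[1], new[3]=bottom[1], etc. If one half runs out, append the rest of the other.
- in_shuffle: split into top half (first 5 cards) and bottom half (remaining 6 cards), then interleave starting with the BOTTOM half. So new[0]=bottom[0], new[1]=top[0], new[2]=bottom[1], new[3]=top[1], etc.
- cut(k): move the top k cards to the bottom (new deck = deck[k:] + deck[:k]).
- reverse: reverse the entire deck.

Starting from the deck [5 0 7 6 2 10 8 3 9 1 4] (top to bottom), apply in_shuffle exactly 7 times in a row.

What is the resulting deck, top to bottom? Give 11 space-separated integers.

Answer: 3 2 0 1 8 6 5 9 10 7 4

Derivation:
After op 1 (in_shuffle): [10 5 8 0 3 7 9 6 1 2 4]
After op 2 (in_shuffle): [7 10 9 5 6 8 1 0 2 3 4]
After op 3 (in_shuffle): [8 7 1 10 0 9 2 5 3 6 4]
After op 4 (in_shuffle): [9 8 2 7 5 1 3 10 6 0 4]
After op 5 (in_shuffle): [1 9 3 8 10 2 6 7 0 5 4]
After op 6 (in_shuffle): [2 1 6 9 7 3 0 8 5 10 4]
After op 7 (in_shuffle): [3 2 0 1 8 6 5 9 10 7 4]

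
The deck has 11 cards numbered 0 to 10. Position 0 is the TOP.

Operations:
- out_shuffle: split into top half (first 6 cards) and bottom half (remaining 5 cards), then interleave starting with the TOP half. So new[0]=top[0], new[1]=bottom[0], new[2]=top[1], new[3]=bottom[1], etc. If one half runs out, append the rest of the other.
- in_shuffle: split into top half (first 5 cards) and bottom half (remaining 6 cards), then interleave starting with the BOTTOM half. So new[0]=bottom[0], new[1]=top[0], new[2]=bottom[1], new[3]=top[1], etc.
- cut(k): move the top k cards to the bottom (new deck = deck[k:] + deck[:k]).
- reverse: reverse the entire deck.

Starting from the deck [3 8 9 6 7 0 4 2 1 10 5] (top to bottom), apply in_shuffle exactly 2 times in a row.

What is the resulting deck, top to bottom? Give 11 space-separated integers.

Answer: 9 0 1 3 6 4 10 8 7 2 5

Derivation:
After op 1 (in_shuffle): [0 3 4 8 2 9 1 6 10 7 5]
After op 2 (in_shuffle): [9 0 1 3 6 4 10 8 7 2 5]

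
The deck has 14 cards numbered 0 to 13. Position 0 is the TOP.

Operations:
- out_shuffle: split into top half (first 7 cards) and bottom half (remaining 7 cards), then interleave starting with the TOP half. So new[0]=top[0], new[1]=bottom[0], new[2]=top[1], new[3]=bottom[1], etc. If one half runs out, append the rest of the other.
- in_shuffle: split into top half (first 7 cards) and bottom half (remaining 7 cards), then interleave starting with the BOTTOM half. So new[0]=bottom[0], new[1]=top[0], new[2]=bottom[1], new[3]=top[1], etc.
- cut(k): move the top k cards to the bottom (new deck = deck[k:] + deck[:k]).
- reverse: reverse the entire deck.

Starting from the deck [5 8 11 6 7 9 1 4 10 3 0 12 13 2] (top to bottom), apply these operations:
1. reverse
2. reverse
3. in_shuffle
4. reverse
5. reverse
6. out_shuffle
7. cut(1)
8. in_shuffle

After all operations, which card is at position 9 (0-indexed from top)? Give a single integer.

After op 1 (reverse): [2 13 12 0 3 10 4 1 9 7 6 11 8 5]
After op 2 (reverse): [5 8 11 6 7 9 1 4 10 3 0 12 13 2]
After op 3 (in_shuffle): [4 5 10 8 3 11 0 6 12 7 13 9 2 1]
After op 4 (reverse): [1 2 9 13 7 12 6 0 11 3 8 10 5 4]
After op 5 (reverse): [4 5 10 8 3 11 0 6 12 7 13 9 2 1]
After op 6 (out_shuffle): [4 6 5 12 10 7 8 13 3 9 11 2 0 1]
After op 7 (cut(1)): [6 5 12 10 7 8 13 3 9 11 2 0 1 4]
After op 8 (in_shuffle): [3 6 9 5 11 12 2 10 0 7 1 8 4 13]
Position 9: card 7.

Answer: 7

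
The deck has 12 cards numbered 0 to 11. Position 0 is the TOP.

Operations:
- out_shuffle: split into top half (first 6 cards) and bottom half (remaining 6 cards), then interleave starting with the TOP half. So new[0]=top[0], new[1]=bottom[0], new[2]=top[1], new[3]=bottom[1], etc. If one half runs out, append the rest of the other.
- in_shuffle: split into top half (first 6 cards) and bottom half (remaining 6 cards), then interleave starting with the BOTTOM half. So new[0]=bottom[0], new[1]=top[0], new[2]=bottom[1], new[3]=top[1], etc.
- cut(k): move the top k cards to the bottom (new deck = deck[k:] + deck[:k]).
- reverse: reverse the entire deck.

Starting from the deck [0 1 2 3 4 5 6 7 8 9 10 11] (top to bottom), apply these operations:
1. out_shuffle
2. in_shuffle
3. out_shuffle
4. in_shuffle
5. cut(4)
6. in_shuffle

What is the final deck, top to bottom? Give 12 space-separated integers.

After op 1 (out_shuffle): [0 6 1 7 2 8 3 9 4 10 5 11]
After op 2 (in_shuffle): [3 0 9 6 4 1 10 7 5 2 11 8]
After op 3 (out_shuffle): [3 10 0 7 9 5 6 2 4 11 1 8]
After op 4 (in_shuffle): [6 3 2 10 4 0 11 7 1 9 8 5]
After op 5 (cut(4)): [4 0 11 7 1 9 8 5 6 3 2 10]
After op 6 (in_shuffle): [8 4 5 0 6 11 3 7 2 1 10 9]

Answer: 8 4 5 0 6 11 3 7 2 1 10 9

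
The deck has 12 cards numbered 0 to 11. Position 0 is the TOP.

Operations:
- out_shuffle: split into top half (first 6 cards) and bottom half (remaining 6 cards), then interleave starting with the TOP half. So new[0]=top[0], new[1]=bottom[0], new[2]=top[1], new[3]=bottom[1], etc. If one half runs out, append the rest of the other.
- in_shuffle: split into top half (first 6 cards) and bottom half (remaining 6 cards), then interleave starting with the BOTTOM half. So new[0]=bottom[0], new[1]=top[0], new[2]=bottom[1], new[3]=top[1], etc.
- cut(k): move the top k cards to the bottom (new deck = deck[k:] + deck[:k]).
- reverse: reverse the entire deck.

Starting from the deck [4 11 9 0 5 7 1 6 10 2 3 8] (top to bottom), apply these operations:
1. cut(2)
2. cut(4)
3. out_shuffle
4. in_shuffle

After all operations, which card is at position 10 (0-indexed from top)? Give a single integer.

Answer: 7

Derivation:
After op 1 (cut(2)): [9 0 5 7 1 6 10 2 3 8 4 11]
After op 2 (cut(4)): [1 6 10 2 3 8 4 11 9 0 5 7]
After op 3 (out_shuffle): [1 4 6 11 10 9 2 0 3 5 8 7]
After op 4 (in_shuffle): [2 1 0 4 3 6 5 11 8 10 7 9]
Position 10: card 7.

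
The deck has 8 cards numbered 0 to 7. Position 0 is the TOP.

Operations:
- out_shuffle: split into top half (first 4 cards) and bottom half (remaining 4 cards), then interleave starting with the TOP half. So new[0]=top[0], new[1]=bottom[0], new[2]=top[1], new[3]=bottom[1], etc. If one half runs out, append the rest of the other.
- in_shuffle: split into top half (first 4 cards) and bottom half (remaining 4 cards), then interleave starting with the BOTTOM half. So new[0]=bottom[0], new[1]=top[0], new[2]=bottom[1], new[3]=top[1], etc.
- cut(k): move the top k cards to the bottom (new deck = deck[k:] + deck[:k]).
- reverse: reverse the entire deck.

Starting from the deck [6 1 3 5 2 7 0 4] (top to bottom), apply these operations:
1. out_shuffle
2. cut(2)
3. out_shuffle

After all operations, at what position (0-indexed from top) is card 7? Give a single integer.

After op 1 (out_shuffle): [6 2 1 7 3 0 5 4]
After op 2 (cut(2)): [1 7 3 0 5 4 6 2]
After op 3 (out_shuffle): [1 5 7 4 3 6 0 2]
Card 7 is at position 2.

Answer: 2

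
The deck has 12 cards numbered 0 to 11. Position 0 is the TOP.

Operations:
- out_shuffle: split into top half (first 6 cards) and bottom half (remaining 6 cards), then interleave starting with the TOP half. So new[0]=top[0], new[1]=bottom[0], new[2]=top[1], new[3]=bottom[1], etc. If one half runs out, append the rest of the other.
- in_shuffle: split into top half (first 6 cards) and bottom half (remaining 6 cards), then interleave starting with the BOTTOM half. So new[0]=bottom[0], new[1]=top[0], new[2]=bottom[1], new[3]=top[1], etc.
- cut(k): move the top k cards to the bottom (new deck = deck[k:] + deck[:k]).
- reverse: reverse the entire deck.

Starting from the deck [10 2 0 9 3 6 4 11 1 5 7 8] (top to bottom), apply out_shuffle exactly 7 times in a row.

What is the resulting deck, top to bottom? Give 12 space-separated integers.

After op 1 (out_shuffle): [10 4 2 11 0 1 9 5 3 7 6 8]
After op 2 (out_shuffle): [10 9 4 5 2 3 11 7 0 6 1 8]
After op 3 (out_shuffle): [10 11 9 7 4 0 5 6 2 1 3 8]
After op 4 (out_shuffle): [10 5 11 6 9 2 7 1 4 3 0 8]
After op 5 (out_shuffle): [10 7 5 1 11 4 6 3 9 0 2 8]
After op 6 (out_shuffle): [10 6 7 3 5 9 1 0 11 2 4 8]
After op 7 (out_shuffle): [10 1 6 0 7 11 3 2 5 4 9 8]

Answer: 10 1 6 0 7 11 3 2 5 4 9 8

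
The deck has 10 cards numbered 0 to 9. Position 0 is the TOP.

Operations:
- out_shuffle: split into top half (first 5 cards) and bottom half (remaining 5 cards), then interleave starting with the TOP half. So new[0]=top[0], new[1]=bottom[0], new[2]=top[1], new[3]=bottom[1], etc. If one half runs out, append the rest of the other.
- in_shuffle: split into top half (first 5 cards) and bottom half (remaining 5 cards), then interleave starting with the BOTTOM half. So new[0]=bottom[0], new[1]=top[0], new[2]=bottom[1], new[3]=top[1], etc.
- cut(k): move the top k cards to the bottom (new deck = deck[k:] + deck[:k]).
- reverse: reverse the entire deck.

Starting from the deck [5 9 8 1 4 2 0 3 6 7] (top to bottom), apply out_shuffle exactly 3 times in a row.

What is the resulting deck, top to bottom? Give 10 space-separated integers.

Answer: 5 6 3 0 2 4 1 8 9 7

Derivation:
After op 1 (out_shuffle): [5 2 9 0 8 3 1 6 4 7]
After op 2 (out_shuffle): [5 3 2 1 9 6 0 4 8 7]
After op 3 (out_shuffle): [5 6 3 0 2 4 1 8 9 7]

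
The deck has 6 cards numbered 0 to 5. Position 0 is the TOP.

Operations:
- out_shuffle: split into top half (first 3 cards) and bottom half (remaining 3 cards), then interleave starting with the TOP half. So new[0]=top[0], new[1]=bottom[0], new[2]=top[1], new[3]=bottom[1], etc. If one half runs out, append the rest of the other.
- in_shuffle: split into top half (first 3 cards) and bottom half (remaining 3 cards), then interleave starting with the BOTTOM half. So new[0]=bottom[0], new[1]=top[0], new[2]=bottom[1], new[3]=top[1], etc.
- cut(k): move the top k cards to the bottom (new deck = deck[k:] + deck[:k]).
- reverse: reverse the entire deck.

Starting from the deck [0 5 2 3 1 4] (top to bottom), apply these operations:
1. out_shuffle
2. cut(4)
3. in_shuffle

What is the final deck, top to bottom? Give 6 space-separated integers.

After op 1 (out_shuffle): [0 3 5 1 2 4]
After op 2 (cut(4)): [2 4 0 3 5 1]
After op 3 (in_shuffle): [3 2 5 4 1 0]

Answer: 3 2 5 4 1 0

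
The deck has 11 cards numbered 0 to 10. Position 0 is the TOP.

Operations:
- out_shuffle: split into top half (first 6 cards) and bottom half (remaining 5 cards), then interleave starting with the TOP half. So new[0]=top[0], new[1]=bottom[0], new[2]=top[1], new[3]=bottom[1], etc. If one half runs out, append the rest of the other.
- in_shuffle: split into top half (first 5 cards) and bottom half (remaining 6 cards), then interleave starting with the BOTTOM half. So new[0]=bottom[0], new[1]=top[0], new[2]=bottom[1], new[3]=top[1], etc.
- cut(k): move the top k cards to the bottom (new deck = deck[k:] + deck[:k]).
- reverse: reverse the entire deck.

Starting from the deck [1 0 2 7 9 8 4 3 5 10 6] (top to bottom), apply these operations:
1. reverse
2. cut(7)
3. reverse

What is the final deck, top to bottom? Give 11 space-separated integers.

After op 1 (reverse): [6 10 5 3 4 8 9 7 2 0 1]
After op 2 (cut(7)): [7 2 0 1 6 10 5 3 4 8 9]
After op 3 (reverse): [9 8 4 3 5 10 6 1 0 2 7]

Answer: 9 8 4 3 5 10 6 1 0 2 7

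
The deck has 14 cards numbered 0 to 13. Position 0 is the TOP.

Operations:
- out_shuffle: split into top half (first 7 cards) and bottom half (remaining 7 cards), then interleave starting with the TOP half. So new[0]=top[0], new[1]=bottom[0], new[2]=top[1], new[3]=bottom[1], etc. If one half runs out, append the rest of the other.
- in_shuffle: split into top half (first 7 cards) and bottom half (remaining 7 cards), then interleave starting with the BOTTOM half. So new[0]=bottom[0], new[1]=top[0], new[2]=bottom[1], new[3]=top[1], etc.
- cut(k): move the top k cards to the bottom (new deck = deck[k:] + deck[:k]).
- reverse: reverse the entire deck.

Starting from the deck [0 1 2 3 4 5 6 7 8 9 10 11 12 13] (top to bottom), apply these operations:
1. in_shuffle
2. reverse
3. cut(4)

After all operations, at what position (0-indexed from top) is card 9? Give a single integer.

Answer: 5

Derivation:
After op 1 (in_shuffle): [7 0 8 1 9 2 10 3 11 4 12 5 13 6]
After op 2 (reverse): [6 13 5 12 4 11 3 10 2 9 1 8 0 7]
After op 3 (cut(4)): [4 11 3 10 2 9 1 8 0 7 6 13 5 12]
Card 9 is at position 5.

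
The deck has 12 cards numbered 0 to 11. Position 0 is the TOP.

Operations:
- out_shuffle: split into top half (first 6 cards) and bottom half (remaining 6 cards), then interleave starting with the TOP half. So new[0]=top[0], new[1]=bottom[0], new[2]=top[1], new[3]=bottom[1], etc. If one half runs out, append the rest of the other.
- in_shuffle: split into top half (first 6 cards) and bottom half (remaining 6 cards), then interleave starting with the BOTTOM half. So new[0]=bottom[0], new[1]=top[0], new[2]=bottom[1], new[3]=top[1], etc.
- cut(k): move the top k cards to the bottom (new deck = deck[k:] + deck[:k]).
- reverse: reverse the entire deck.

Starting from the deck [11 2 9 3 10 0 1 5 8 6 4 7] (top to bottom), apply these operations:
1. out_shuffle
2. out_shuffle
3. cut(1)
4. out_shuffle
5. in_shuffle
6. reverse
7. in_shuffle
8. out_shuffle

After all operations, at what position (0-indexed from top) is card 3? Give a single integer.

Answer: 5

Derivation:
After op 1 (out_shuffle): [11 1 2 5 9 8 3 6 10 4 0 7]
After op 2 (out_shuffle): [11 3 1 6 2 10 5 4 9 0 8 7]
After op 3 (cut(1)): [3 1 6 2 10 5 4 9 0 8 7 11]
After op 4 (out_shuffle): [3 4 1 9 6 0 2 8 10 7 5 11]
After op 5 (in_shuffle): [2 3 8 4 10 1 7 9 5 6 11 0]
After op 6 (reverse): [0 11 6 5 9 7 1 10 4 8 3 2]
After op 7 (in_shuffle): [1 0 10 11 4 6 8 5 3 9 2 7]
After op 8 (out_shuffle): [1 8 0 5 10 3 11 9 4 2 6 7]
Card 3 is at position 5.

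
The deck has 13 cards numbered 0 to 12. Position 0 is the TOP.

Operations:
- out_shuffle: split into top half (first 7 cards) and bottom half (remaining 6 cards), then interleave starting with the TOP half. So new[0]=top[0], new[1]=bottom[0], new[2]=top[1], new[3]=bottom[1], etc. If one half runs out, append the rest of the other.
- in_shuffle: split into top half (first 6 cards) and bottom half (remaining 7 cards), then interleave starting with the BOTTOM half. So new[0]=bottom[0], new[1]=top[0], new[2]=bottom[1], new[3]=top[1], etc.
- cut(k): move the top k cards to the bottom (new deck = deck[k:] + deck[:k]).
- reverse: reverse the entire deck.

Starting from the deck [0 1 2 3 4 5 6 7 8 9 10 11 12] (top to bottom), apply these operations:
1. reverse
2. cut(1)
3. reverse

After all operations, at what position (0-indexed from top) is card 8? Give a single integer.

Answer: 9

Derivation:
After op 1 (reverse): [12 11 10 9 8 7 6 5 4 3 2 1 0]
After op 2 (cut(1)): [11 10 9 8 7 6 5 4 3 2 1 0 12]
After op 3 (reverse): [12 0 1 2 3 4 5 6 7 8 9 10 11]
Card 8 is at position 9.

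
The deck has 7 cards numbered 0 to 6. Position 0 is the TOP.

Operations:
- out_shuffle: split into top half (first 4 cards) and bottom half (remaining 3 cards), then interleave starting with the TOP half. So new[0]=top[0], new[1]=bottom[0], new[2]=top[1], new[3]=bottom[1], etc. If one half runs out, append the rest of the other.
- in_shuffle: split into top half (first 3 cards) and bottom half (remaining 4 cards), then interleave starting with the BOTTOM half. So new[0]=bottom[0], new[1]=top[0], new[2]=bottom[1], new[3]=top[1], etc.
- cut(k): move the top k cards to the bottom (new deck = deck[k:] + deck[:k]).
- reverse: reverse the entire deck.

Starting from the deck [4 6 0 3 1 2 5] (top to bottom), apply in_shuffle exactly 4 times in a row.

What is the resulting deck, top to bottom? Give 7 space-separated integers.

After op 1 (in_shuffle): [3 4 1 6 2 0 5]
After op 2 (in_shuffle): [6 3 2 4 0 1 5]
After op 3 (in_shuffle): [4 6 0 3 1 2 5]
After op 4 (in_shuffle): [3 4 1 6 2 0 5]

Answer: 3 4 1 6 2 0 5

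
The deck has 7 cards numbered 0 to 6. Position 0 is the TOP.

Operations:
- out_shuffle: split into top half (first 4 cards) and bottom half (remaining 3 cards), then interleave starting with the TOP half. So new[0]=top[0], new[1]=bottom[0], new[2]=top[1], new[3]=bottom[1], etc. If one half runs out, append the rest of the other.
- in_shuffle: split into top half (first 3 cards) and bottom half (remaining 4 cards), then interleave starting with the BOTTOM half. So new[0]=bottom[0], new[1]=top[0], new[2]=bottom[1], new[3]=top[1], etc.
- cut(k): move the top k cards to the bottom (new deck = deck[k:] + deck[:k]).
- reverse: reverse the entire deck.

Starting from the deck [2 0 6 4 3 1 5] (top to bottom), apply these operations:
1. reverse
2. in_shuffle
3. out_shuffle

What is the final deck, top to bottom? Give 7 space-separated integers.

Answer: 4 0 5 3 6 2 1

Derivation:
After op 1 (reverse): [5 1 3 4 6 0 2]
After op 2 (in_shuffle): [4 5 6 1 0 3 2]
After op 3 (out_shuffle): [4 0 5 3 6 2 1]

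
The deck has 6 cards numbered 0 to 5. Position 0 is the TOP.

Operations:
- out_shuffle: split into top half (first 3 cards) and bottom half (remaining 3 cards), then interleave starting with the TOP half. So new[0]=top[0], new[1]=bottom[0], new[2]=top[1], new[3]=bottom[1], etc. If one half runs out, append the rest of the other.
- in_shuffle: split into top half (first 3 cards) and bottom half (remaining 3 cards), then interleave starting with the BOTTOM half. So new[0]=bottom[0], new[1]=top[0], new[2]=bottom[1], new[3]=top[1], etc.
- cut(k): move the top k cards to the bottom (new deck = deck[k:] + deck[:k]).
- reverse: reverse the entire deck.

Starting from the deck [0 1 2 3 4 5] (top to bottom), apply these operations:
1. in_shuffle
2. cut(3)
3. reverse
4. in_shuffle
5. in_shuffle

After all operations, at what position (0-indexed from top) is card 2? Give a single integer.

Answer: 1

Derivation:
After op 1 (in_shuffle): [3 0 4 1 5 2]
After op 2 (cut(3)): [1 5 2 3 0 4]
After op 3 (reverse): [4 0 3 2 5 1]
After op 4 (in_shuffle): [2 4 5 0 1 3]
After op 5 (in_shuffle): [0 2 1 4 3 5]
Card 2 is at position 1.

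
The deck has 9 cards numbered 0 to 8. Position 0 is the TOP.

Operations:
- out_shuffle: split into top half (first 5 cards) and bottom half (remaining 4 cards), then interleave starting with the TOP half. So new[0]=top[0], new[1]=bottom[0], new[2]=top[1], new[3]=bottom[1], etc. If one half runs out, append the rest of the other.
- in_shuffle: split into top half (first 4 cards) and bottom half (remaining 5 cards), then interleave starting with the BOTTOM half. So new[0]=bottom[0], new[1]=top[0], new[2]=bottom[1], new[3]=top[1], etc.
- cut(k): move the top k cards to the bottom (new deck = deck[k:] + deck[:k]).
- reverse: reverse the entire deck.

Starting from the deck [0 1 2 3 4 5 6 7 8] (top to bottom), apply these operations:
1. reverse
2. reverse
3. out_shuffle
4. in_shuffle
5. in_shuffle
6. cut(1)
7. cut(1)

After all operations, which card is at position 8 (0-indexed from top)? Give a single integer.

Answer: 2

Derivation:
After op 1 (reverse): [8 7 6 5 4 3 2 1 0]
After op 2 (reverse): [0 1 2 3 4 5 6 7 8]
After op 3 (out_shuffle): [0 5 1 6 2 7 3 8 4]
After op 4 (in_shuffle): [2 0 7 5 3 1 8 6 4]
After op 5 (in_shuffle): [3 2 1 0 8 7 6 5 4]
After op 6 (cut(1)): [2 1 0 8 7 6 5 4 3]
After op 7 (cut(1)): [1 0 8 7 6 5 4 3 2]
Position 8: card 2.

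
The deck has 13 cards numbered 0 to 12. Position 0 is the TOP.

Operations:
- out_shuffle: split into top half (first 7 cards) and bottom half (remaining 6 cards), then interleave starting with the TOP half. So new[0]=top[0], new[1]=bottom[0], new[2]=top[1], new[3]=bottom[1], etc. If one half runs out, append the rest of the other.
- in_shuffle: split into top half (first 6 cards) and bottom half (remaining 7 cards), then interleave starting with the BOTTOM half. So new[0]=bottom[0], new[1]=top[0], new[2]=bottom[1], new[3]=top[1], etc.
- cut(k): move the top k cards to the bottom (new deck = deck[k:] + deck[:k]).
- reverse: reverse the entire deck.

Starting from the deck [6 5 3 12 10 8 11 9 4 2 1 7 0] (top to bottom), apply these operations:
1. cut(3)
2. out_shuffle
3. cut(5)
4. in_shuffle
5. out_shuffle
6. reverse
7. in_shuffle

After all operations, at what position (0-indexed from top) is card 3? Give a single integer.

After op 1 (cut(3)): [12 10 8 11 9 4 2 1 7 0 6 5 3]
After op 2 (out_shuffle): [12 1 10 7 8 0 11 6 9 5 4 3 2]
After op 3 (cut(5)): [0 11 6 9 5 4 3 2 12 1 10 7 8]
After op 4 (in_shuffle): [3 0 2 11 12 6 1 9 10 5 7 4 8]
After op 5 (out_shuffle): [3 9 0 10 2 5 11 7 12 4 6 8 1]
After op 6 (reverse): [1 8 6 4 12 7 11 5 2 10 0 9 3]
After op 7 (in_shuffle): [11 1 5 8 2 6 10 4 0 12 9 7 3]
Card 3 is at position 12.

Answer: 12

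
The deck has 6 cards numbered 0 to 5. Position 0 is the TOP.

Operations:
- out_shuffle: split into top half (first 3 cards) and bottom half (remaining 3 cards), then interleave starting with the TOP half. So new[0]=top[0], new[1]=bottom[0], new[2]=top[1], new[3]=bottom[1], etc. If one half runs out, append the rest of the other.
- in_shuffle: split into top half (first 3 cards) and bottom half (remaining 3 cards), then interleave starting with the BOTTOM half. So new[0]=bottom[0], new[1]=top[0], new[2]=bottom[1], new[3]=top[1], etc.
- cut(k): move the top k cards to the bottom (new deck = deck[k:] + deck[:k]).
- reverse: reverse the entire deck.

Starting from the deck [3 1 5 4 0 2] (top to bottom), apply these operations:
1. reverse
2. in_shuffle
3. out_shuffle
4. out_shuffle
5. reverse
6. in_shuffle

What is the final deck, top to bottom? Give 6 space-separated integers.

After op 1 (reverse): [2 0 4 5 1 3]
After op 2 (in_shuffle): [5 2 1 0 3 4]
After op 3 (out_shuffle): [5 0 2 3 1 4]
After op 4 (out_shuffle): [5 3 0 1 2 4]
After op 5 (reverse): [4 2 1 0 3 5]
After op 6 (in_shuffle): [0 4 3 2 5 1]

Answer: 0 4 3 2 5 1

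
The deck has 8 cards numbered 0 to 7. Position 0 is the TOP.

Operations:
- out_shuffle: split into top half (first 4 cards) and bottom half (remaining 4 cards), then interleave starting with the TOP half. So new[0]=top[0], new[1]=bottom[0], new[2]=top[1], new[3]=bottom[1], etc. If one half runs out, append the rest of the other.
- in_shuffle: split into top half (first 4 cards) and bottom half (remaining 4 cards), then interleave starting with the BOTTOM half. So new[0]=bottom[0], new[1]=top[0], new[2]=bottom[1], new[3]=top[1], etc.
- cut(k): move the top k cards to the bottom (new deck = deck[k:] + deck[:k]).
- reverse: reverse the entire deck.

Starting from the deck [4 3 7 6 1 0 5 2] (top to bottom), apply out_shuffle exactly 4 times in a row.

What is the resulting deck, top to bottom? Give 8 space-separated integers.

Answer: 4 1 3 0 7 5 6 2

Derivation:
After op 1 (out_shuffle): [4 1 3 0 7 5 6 2]
After op 2 (out_shuffle): [4 7 1 5 3 6 0 2]
After op 3 (out_shuffle): [4 3 7 6 1 0 5 2]
After op 4 (out_shuffle): [4 1 3 0 7 5 6 2]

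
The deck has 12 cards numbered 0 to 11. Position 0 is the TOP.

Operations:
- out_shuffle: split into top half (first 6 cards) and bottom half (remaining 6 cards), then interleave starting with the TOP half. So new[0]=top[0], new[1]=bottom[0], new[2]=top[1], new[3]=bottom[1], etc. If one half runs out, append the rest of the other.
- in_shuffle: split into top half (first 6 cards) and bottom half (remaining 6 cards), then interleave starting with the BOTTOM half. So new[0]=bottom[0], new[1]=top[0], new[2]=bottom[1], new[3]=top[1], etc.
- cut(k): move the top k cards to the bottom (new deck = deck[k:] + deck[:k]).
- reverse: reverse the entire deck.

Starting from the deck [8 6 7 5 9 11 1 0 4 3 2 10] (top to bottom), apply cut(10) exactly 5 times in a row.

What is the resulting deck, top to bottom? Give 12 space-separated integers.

After op 1 (cut(10)): [2 10 8 6 7 5 9 11 1 0 4 3]
After op 2 (cut(10)): [4 3 2 10 8 6 7 5 9 11 1 0]
After op 3 (cut(10)): [1 0 4 3 2 10 8 6 7 5 9 11]
After op 4 (cut(10)): [9 11 1 0 4 3 2 10 8 6 7 5]
After op 5 (cut(10)): [7 5 9 11 1 0 4 3 2 10 8 6]

Answer: 7 5 9 11 1 0 4 3 2 10 8 6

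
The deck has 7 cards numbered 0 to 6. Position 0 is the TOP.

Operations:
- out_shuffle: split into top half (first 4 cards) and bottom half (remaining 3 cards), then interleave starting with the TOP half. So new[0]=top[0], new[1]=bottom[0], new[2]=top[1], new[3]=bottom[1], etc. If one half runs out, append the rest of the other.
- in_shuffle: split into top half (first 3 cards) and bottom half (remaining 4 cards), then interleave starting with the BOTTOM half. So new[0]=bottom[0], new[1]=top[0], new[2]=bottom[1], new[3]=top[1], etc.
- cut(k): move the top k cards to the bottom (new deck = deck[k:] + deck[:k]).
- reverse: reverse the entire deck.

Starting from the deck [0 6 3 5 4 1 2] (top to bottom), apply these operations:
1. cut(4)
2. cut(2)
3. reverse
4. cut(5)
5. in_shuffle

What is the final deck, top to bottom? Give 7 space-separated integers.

After op 1 (cut(4)): [4 1 2 0 6 3 5]
After op 2 (cut(2)): [2 0 6 3 5 4 1]
After op 3 (reverse): [1 4 5 3 6 0 2]
After op 4 (cut(5)): [0 2 1 4 5 3 6]
After op 5 (in_shuffle): [4 0 5 2 3 1 6]

Answer: 4 0 5 2 3 1 6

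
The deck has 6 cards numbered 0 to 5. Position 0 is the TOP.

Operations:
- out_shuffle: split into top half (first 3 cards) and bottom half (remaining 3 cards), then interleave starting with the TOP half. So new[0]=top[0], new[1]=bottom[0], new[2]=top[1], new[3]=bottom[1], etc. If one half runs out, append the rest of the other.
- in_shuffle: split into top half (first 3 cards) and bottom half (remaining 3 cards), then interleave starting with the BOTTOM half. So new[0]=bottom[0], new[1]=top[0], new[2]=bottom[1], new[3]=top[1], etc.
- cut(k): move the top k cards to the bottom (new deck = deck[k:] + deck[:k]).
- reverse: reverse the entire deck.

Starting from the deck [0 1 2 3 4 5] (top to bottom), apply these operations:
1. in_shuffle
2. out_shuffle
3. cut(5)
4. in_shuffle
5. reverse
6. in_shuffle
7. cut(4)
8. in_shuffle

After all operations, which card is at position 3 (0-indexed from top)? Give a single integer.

After op 1 (in_shuffle): [3 0 4 1 5 2]
After op 2 (out_shuffle): [3 1 0 5 4 2]
After op 3 (cut(5)): [2 3 1 0 5 4]
After op 4 (in_shuffle): [0 2 5 3 4 1]
After op 5 (reverse): [1 4 3 5 2 0]
After op 6 (in_shuffle): [5 1 2 4 0 3]
After op 7 (cut(4)): [0 3 5 1 2 4]
After op 8 (in_shuffle): [1 0 2 3 4 5]
Position 3: card 3.

Answer: 3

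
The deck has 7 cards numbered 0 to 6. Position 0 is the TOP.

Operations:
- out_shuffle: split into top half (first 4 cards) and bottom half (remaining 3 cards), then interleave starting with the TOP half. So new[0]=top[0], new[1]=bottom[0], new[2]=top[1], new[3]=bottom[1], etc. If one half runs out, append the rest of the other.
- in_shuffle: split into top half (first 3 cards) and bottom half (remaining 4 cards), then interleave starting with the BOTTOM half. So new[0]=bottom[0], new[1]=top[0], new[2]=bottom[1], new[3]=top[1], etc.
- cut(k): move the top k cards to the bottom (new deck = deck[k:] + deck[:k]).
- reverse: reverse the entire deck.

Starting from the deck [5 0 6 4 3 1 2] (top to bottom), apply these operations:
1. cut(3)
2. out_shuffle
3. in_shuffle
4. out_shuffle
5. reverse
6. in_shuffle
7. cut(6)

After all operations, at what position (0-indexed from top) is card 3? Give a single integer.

After op 1 (cut(3)): [4 3 1 2 5 0 6]
After op 2 (out_shuffle): [4 5 3 0 1 6 2]
After op 3 (in_shuffle): [0 4 1 5 6 3 2]
After op 4 (out_shuffle): [0 6 4 3 1 2 5]
After op 5 (reverse): [5 2 1 3 4 6 0]
After op 6 (in_shuffle): [3 5 4 2 6 1 0]
After op 7 (cut(6)): [0 3 5 4 2 6 1]
Card 3 is at position 1.

Answer: 1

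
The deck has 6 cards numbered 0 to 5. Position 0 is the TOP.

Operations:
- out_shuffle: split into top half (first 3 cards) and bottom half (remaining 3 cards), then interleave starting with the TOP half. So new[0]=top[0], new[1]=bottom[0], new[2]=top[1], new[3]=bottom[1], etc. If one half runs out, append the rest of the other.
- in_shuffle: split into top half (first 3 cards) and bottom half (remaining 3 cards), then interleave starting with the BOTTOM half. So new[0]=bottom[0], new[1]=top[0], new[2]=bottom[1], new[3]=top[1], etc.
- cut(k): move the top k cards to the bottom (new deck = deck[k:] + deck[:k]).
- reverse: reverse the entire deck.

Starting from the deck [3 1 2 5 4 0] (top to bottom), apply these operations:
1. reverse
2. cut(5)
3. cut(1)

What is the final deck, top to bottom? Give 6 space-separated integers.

Answer: 0 4 5 2 1 3

Derivation:
After op 1 (reverse): [0 4 5 2 1 3]
After op 2 (cut(5)): [3 0 4 5 2 1]
After op 3 (cut(1)): [0 4 5 2 1 3]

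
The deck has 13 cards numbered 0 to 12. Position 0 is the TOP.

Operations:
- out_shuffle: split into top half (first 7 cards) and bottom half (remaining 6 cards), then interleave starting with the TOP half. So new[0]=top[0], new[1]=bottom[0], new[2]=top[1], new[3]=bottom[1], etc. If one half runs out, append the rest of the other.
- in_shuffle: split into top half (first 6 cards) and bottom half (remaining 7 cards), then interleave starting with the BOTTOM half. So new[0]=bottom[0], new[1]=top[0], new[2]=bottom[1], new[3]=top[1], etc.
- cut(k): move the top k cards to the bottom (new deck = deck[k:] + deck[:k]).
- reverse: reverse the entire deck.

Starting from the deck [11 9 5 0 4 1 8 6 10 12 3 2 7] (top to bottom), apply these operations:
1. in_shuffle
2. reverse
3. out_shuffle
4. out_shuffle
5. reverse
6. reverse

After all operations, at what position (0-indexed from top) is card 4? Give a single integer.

Answer: 12

Derivation:
After op 1 (in_shuffle): [8 11 6 9 10 5 12 0 3 4 2 1 7]
After op 2 (reverse): [7 1 2 4 3 0 12 5 10 9 6 11 8]
After op 3 (out_shuffle): [7 5 1 10 2 9 4 6 3 11 0 8 12]
After op 4 (out_shuffle): [7 6 5 3 1 11 10 0 2 8 9 12 4]
After op 5 (reverse): [4 12 9 8 2 0 10 11 1 3 5 6 7]
After op 6 (reverse): [7 6 5 3 1 11 10 0 2 8 9 12 4]
Card 4 is at position 12.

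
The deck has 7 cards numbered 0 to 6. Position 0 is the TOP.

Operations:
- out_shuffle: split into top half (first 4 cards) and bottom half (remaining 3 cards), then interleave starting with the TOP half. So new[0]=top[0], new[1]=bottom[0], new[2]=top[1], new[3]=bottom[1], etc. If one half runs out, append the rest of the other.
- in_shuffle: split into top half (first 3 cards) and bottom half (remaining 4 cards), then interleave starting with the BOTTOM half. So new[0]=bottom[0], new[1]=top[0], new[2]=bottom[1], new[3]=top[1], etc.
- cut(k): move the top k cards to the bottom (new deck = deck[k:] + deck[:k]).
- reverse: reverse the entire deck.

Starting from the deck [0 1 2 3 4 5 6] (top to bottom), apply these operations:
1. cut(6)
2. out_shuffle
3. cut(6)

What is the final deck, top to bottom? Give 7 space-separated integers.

After op 1 (cut(6)): [6 0 1 2 3 4 5]
After op 2 (out_shuffle): [6 3 0 4 1 5 2]
After op 3 (cut(6)): [2 6 3 0 4 1 5]

Answer: 2 6 3 0 4 1 5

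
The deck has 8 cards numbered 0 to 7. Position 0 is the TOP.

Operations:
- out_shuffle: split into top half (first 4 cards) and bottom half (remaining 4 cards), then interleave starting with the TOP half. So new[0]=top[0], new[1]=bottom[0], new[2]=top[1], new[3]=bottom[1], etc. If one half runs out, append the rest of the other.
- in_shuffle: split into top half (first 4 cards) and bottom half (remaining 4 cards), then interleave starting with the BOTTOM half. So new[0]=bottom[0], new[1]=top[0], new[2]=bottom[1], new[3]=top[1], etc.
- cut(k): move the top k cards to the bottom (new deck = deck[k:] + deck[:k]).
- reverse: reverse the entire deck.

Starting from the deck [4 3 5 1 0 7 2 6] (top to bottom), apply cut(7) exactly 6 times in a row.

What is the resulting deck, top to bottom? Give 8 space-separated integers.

Answer: 5 1 0 7 2 6 4 3

Derivation:
After op 1 (cut(7)): [6 4 3 5 1 0 7 2]
After op 2 (cut(7)): [2 6 4 3 5 1 0 7]
After op 3 (cut(7)): [7 2 6 4 3 5 1 0]
After op 4 (cut(7)): [0 7 2 6 4 3 5 1]
After op 5 (cut(7)): [1 0 7 2 6 4 3 5]
After op 6 (cut(7)): [5 1 0 7 2 6 4 3]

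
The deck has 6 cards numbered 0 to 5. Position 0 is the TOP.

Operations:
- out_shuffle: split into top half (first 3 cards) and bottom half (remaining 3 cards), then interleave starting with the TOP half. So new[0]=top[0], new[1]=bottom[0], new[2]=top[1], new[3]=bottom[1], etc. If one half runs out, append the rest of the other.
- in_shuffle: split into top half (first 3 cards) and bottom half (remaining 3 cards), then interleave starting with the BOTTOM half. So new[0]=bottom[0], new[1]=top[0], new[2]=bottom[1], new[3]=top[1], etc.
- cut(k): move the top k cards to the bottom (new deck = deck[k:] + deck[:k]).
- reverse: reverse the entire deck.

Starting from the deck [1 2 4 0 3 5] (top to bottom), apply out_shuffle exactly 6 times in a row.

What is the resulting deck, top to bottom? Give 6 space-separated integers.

Answer: 1 3 0 4 2 5

Derivation:
After op 1 (out_shuffle): [1 0 2 3 4 5]
After op 2 (out_shuffle): [1 3 0 4 2 5]
After op 3 (out_shuffle): [1 4 3 2 0 5]
After op 4 (out_shuffle): [1 2 4 0 3 5]
After op 5 (out_shuffle): [1 0 2 3 4 5]
After op 6 (out_shuffle): [1 3 0 4 2 5]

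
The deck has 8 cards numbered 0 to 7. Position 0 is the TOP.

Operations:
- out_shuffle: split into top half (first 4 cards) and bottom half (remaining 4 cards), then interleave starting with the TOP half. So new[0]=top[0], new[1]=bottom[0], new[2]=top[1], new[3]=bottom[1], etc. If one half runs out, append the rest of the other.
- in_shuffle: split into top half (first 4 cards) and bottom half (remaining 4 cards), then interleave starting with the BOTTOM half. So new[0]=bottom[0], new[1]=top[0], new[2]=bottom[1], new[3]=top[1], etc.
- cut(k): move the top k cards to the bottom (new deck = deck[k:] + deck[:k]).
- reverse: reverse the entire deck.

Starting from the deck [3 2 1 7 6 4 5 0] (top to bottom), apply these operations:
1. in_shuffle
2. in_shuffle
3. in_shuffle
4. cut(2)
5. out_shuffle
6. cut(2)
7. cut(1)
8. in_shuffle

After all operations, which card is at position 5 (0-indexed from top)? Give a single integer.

After op 1 (in_shuffle): [6 3 4 2 5 1 0 7]
After op 2 (in_shuffle): [5 6 1 3 0 4 7 2]
After op 3 (in_shuffle): [0 5 4 6 7 1 2 3]
After op 4 (cut(2)): [4 6 7 1 2 3 0 5]
After op 5 (out_shuffle): [4 2 6 3 7 0 1 5]
After op 6 (cut(2)): [6 3 7 0 1 5 4 2]
After op 7 (cut(1)): [3 7 0 1 5 4 2 6]
After op 8 (in_shuffle): [5 3 4 7 2 0 6 1]
Position 5: card 0.

Answer: 0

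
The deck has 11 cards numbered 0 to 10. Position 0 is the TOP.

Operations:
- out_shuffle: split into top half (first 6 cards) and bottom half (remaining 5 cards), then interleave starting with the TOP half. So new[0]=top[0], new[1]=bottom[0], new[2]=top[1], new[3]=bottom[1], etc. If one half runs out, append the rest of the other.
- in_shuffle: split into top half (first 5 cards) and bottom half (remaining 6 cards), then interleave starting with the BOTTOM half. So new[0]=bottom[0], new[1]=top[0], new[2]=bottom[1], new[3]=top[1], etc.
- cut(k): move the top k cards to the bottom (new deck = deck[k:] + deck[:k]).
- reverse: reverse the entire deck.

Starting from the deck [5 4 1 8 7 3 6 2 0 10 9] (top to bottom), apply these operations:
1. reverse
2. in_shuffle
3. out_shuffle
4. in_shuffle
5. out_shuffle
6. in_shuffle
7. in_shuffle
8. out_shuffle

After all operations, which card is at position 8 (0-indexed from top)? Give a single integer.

After op 1 (reverse): [9 10 0 2 6 3 7 8 1 4 5]
After op 2 (in_shuffle): [3 9 7 10 8 0 1 2 4 6 5]
After op 3 (out_shuffle): [3 1 9 2 7 4 10 6 8 5 0]
After op 4 (in_shuffle): [4 3 10 1 6 9 8 2 5 7 0]
After op 5 (out_shuffle): [4 8 3 2 10 5 1 7 6 0 9]
After op 6 (in_shuffle): [5 4 1 8 7 3 6 2 0 10 9]
After op 7 (in_shuffle): [3 5 6 4 2 1 0 8 10 7 9]
After op 8 (out_shuffle): [3 0 5 8 6 10 4 7 2 9 1]
Position 8: card 2.

Answer: 2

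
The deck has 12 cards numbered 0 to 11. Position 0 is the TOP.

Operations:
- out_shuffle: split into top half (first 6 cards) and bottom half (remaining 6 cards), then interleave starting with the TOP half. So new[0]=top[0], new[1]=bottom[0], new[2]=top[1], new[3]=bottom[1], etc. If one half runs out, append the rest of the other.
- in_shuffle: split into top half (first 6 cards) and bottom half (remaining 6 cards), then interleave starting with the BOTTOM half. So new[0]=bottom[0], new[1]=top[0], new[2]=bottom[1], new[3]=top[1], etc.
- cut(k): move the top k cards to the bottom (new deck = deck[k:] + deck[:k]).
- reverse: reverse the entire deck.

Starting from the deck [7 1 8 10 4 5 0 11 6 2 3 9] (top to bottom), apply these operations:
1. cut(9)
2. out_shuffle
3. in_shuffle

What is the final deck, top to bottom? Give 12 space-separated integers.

Answer: 7 2 0 10 1 3 11 4 8 9 6 5

Derivation:
After op 1 (cut(9)): [2 3 9 7 1 8 10 4 5 0 11 6]
After op 2 (out_shuffle): [2 10 3 4 9 5 7 0 1 11 8 6]
After op 3 (in_shuffle): [7 2 0 10 1 3 11 4 8 9 6 5]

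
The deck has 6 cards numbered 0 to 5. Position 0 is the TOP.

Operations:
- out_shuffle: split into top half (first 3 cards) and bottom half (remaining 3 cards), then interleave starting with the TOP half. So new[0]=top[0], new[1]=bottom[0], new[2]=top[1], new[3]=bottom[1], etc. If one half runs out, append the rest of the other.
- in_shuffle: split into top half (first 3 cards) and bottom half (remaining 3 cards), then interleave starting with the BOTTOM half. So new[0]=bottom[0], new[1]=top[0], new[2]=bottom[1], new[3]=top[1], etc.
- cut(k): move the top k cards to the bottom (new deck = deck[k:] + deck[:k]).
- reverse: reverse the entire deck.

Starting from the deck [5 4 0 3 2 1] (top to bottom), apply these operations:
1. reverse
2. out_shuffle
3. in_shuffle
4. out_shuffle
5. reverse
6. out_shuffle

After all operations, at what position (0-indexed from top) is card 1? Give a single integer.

After op 1 (reverse): [1 2 3 0 4 5]
After op 2 (out_shuffle): [1 0 2 4 3 5]
After op 3 (in_shuffle): [4 1 3 0 5 2]
After op 4 (out_shuffle): [4 0 1 5 3 2]
After op 5 (reverse): [2 3 5 1 0 4]
After op 6 (out_shuffle): [2 1 3 0 5 4]
Card 1 is at position 1.

Answer: 1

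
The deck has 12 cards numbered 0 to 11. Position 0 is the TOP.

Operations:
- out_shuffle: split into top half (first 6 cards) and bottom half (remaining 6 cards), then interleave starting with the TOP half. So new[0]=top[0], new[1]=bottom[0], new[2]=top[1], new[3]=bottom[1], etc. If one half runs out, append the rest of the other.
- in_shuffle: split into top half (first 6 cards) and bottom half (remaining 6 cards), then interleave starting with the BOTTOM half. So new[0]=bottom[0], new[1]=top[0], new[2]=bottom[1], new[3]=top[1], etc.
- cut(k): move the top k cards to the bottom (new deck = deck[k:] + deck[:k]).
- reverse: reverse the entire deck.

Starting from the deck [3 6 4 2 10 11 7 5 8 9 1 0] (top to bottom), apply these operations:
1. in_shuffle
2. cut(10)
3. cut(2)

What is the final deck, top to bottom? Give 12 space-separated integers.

After op 1 (in_shuffle): [7 3 5 6 8 4 9 2 1 10 0 11]
After op 2 (cut(10)): [0 11 7 3 5 6 8 4 9 2 1 10]
After op 3 (cut(2)): [7 3 5 6 8 4 9 2 1 10 0 11]

Answer: 7 3 5 6 8 4 9 2 1 10 0 11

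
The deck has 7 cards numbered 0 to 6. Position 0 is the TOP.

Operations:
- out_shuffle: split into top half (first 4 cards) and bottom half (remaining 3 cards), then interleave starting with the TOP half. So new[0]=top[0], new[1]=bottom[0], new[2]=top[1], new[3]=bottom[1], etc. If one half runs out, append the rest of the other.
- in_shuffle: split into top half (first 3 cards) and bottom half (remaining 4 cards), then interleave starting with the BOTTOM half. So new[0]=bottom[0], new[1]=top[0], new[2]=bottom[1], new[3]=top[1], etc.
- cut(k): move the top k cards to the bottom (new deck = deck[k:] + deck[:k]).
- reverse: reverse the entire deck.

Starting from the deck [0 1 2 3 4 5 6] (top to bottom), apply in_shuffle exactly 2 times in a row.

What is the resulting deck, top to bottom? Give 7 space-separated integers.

After op 1 (in_shuffle): [3 0 4 1 5 2 6]
After op 2 (in_shuffle): [1 3 5 0 2 4 6]

Answer: 1 3 5 0 2 4 6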